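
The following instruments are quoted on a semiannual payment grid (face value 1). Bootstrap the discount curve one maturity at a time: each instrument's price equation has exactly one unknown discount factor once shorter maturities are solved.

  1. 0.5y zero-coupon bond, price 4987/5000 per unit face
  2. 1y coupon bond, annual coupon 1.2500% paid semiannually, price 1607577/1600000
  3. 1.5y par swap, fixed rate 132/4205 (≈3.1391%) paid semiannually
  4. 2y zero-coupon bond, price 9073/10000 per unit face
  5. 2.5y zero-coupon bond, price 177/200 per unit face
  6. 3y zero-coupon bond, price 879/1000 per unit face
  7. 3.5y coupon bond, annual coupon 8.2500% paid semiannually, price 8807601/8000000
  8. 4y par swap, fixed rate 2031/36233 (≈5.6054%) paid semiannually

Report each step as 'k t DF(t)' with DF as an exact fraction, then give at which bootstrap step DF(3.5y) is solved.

step 1 [0.5y] zero: DF = P = 4987/5000 ≈ 0.997400
step 2 [1y] bond c/2=1/160: DF=(1607577/1600000 − 1/160·(0.997400))/(1+1/160) = 9923/10000 ≈ 0.992300
step 3 [1.5y] swap r/2=66/4205: DF=(1 − 66/4205·(0.997400+0.992300))/(1+66/4205) = 4769/5000 ≈ 0.953800
step 4 [2y] zero: DF = P = 9073/10000 ≈ 0.907300
step 5 [2.5y] zero: DF = P = 177/200 ≈ 0.885000
step 6 [3y] zero: DF = P = 879/1000 ≈ 0.879000
step 7 [3.5y] bond c/2=33/800: DF=(8807601/8000000 − 33/800·(0.997400+0.992300+0.953800+0.907300+0.885000+0.879000))/(1+33/800) = 8349/10000 ≈ 0.834900
step 8 [4y] swap r/2=2031/72466: DF=(1 − 2031/72466·(0.997400+0.992300+0.953800+0.907300+0.885000+0.879000+0.834900))/(1+2031/72466) = 7969/10000 ≈ 0.796900

1 1/2 4987/5000
2 1 9923/10000
3 3/2 4769/5000
4 2 9073/10000
5 5/2 177/200
6 3 879/1000
7 7/2 8349/10000
8 4 7969/10000
DF(3.5y) is solved at step 7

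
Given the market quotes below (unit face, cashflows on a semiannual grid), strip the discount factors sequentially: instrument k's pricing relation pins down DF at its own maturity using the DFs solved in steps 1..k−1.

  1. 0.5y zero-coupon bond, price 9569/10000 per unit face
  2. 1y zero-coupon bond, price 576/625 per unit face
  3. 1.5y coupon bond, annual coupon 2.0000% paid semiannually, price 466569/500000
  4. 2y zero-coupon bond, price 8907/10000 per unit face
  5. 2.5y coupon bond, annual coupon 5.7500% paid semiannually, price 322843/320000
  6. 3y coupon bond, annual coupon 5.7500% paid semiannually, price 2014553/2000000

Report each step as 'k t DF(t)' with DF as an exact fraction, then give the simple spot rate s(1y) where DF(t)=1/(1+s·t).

step 1 [0.5y] zero: DF = P = 9569/10000 ≈ 0.956900
step 2 [1y] zero: DF = P = 576/625 ≈ 0.921600
step 3 [1.5y] bond c/2=1/100: DF=(466569/500000 − 1/100·(0.956900+0.921600))/(1+1/100) = 9053/10000 ≈ 0.905300
step 4 [2y] zero: DF = P = 8907/10000 ≈ 0.890700
step 5 [2.5y] bond c/2=23/800: DF=(322843/320000 − 23/800·(0.956900+0.921600+0.905300+0.890700))/(1+23/800) = 439/500 ≈ 0.878000
step 6 [3y] bond c/2=23/800: DF=(2014553/2000000 − 23/800·(0.956900+0.921600+0.905300+0.890700+0.878000))/(1+23/800) = 8519/10000 ≈ 0.851900

1 1/2 9569/10000
2 1 576/625
3 3/2 9053/10000
4 2 8907/10000
5 5/2 439/500
6 3 8519/10000
s(1y) = (1/(576/625) − 1)/(1) = 49/576 ≈ 8.5069%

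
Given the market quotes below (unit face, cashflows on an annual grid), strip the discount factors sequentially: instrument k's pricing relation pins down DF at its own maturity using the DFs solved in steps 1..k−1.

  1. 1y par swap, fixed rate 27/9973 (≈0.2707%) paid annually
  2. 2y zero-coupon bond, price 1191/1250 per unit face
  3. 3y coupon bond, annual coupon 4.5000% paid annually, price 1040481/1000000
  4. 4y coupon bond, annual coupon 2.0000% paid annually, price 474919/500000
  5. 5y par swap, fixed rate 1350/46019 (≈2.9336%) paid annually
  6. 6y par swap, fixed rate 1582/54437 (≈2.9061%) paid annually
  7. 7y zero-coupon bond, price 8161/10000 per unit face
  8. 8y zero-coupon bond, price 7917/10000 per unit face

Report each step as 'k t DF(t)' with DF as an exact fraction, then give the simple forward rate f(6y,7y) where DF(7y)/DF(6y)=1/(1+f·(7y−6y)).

step 1 [1y] swap r/1=27/9973: DF=(1 − 27/9973·(0))/(1+27/9973) = 9973/10000 ≈ 0.997300
step 2 [2y] zero: DF = P = 1191/1250 ≈ 0.952800
step 3 [3y] bond c/1=9/200: DF=(1040481/1000000 − 9/200·(0.997300+0.952800))/(1+9/200) = 9117/10000 ≈ 0.911700
step 4 [4y] bond c/1=1/50: DF=(474919/500000 − 1/50·(0.997300+0.952800+0.911700))/(1+1/50) = 8751/10000 ≈ 0.875100
step 5 [5y] swap r/1=1350/46019: DF=(1 − 1350/46019·(0.997300+0.952800+0.911700+0.875100))/(1+1350/46019) = 173/200 ≈ 0.865000
step 6 [6y] swap r/1=1582/54437: DF=(1 − 1582/54437·(0.997300+0.952800+0.911700+0.875100+0.865000))/(1+1582/54437) = 4209/5000 ≈ 0.841800
step 7 [7y] zero: DF = P = 8161/10000 ≈ 0.816100
step 8 [8y] zero: DF = P = 7917/10000 ≈ 0.791700

1 1 9973/10000
2 2 1191/1250
3 3 9117/10000
4 4 8751/10000
5 5 173/200
6 6 4209/5000
7 7 8161/10000
8 8 7917/10000
f(6y,7y) = ((4209/5000)/(8161/10000) − 1)/(1) = 257/8161 ≈ 3.1491%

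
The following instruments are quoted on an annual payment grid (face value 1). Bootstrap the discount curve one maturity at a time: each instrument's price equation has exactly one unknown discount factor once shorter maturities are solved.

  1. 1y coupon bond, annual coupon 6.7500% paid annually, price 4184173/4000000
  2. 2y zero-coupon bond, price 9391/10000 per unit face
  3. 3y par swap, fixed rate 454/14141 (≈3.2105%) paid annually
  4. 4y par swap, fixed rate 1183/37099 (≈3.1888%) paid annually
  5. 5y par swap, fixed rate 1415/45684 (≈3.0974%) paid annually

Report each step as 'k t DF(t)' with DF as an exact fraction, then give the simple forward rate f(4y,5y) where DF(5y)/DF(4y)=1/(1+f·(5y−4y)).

step 1 [1y] bond c/1=27/400: DF=(4184173/4000000 − 27/400·(0))/(1+27/400) = 9799/10000 ≈ 0.979900
step 2 [2y] zero: DF = P = 9391/10000 ≈ 0.939100
step 3 [3y] swap r/1=454/14141: DF=(1 − 454/14141·(0.979900+0.939100))/(1+454/14141) = 2273/2500 ≈ 0.909200
step 4 [4y] swap r/1=1183/37099: DF=(1 − 1183/37099·(0.979900+0.939100+0.909200))/(1+1183/37099) = 8817/10000 ≈ 0.881700
step 5 [5y] swap r/1=1415/45684: DF=(1 − 1415/45684·(0.979900+0.939100+0.909200+0.881700))/(1+1415/45684) = 1717/2000 ≈ 0.858500

1 1 9799/10000
2 2 9391/10000
3 3 2273/2500
4 4 8817/10000
5 5 1717/2000
f(4y,5y) = ((8817/10000)/(1717/2000) − 1)/(1) = 232/8585 ≈ 2.7024%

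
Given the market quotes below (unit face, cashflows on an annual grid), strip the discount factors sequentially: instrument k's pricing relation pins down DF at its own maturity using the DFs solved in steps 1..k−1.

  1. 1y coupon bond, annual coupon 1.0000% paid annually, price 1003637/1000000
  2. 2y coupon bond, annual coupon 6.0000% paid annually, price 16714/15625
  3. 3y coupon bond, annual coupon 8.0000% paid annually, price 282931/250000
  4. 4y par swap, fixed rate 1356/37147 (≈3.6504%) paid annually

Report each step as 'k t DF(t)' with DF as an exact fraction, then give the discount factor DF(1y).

step 1 [1y] bond c/1=1/100: DF=(1003637/1000000 − 1/100·(0))/(1+1/100) = 9937/10000 ≈ 0.993700
step 2 [2y] bond c/1=3/50: DF=(16714/15625 − 3/50·(0.993700))/(1+3/50) = 9529/10000 ≈ 0.952900
step 3 [3y] bond c/1=2/25: DF=(282931/250000 − 2/25·(0.993700+0.952900))/(1+2/25) = 9037/10000 ≈ 0.903700
step 4 [4y] swap r/1=1356/37147: DF=(1 − 1356/37147·(0.993700+0.952900+0.903700))/(1+1356/37147) = 2161/2500 ≈ 0.864400

1 1 9937/10000
2 2 9529/10000
3 3 9037/10000
4 4 2161/2500
DF(1y) = 9937/10000 ≈ 0.993700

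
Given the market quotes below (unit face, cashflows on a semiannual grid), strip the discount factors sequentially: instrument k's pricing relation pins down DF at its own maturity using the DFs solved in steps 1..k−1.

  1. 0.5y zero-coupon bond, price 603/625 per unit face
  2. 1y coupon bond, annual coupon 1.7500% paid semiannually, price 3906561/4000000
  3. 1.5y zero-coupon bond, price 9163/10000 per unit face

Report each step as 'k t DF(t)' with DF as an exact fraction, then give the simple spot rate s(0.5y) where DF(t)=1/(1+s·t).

step 1 [0.5y] zero: DF = P = 603/625 ≈ 0.964800
step 2 [1y] bond c/2=7/800: DF=(3906561/4000000 − 7/800·(0.964800))/(1+7/800) = 4799/5000 ≈ 0.959800
step 3 [1.5y] zero: DF = P = 9163/10000 ≈ 0.916300

1 1/2 603/625
2 1 4799/5000
3 3/2 9163/10000
s(0.5y) = (1/(603/625) − 1)/(1/2) = 44/603 ≈ 7.2968%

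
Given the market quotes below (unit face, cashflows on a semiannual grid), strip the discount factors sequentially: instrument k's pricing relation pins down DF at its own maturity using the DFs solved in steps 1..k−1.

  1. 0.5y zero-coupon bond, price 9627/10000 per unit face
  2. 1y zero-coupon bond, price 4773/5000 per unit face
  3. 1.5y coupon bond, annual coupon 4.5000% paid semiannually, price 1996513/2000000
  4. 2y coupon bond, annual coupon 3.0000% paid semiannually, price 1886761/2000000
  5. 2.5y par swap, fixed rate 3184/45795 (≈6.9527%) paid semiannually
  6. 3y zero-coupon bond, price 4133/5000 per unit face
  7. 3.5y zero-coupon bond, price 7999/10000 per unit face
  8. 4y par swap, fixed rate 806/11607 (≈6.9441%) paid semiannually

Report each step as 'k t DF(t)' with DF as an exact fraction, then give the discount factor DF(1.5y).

1 1/2 9627/10000
2 1 4773/5000
3 3/2 9341/10000
4 2 8873/10000
5 5/2 1051/1250
6 3 4133/5000
7 7/2 7999/10000
8 4 3791/5000
DF(1.5y) = 9341/10000 ≈ 0.934100

step 1 [0.5y] zero: DF = P = 9627/10000 ≈ 0.962700
step 2 [1y] zero: DF = P = 4773/5000 ≈ 0.954600
step 3 [1.5y] bond c/2=9/400: DF=(1996513/2000000 − 9/400·(0.962700+0.954600))/(1+9/400) = 9341/10000 ≈ 0.934100
step 4 [2y] bond c/2=3/200: DF=(1886761/2000000 − 3/200·(0.962700+0.954600+0.934100))/(1+3/200) = 8873/10000 ≈ 0.887300
step 5 [2.5y] swap r/2=1592/45795: DF=(1 − 1592/45795·(0.962700+0.954600+0.934100+0.887300))/(1+1592/45795) = 1051/1250 ≈ 0.840800
step 6 [3y] zero: DF = P = 4133/5000 ≈ 0.826600
step 7 [3.5y] zero: DF = P = 7999/10000 ≈ 0.799900
step 8 [4y] swap r/2=403/11607: DF=(1 − 403/11607·(0.962700+0.954600+0.934100+0.887300+0.840800+0.826600+0.799900))/(1+403/11607) = 3791/5000 ≈ 0.758200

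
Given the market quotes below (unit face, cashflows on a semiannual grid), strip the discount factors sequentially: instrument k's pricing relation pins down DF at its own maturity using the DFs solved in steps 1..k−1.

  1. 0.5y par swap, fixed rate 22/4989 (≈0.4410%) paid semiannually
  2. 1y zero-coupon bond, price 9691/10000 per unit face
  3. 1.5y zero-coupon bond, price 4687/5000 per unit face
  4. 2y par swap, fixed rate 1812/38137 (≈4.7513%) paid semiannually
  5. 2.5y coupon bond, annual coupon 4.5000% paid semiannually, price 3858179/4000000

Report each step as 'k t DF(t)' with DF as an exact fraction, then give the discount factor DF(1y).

step 1 [0.5y] swap r/2=11/4989: DF=(1 − 11/4989·(0))/(1+11/4989) = 4989/5000 ≈ 0.997800
step 2 [1y] zero: DF = P = 9691/10000 ≈ 0.969100
step 3 [1.5y] zero: DF = P = 4687/5000 ≈ 0.937400
step 4 [2y] swap r/2=906/38137: DF=(1 − 906/38137·(0.997800+0.969100+0.937400))/(1+906/38137) = 4547/5000 ≈ 0.909400
step 5 [2.5y] bond c/2=9/400: DF=(3858179/4000000 − 9/400·(0.997800+0.969100+0.937400+0.909400))/(1+9/400) = 4297/5000 ≈ 0.859400

1 1/2 4989/5000
2 1 9691/10000
3 3/2 4687/5000
4 2 4547/5000
5 5/2 4297/5000
DF(1y) = 9691/10000 ≈ 0.969100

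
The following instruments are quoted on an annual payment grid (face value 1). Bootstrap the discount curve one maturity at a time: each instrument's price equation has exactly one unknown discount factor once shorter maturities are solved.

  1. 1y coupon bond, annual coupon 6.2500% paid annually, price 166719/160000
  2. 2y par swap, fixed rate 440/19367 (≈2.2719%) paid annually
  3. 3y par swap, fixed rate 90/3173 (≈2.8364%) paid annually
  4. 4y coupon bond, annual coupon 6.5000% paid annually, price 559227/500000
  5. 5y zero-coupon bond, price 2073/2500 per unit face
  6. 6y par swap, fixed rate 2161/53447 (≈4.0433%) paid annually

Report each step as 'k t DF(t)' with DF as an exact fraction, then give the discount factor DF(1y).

step 1 [1y] bond c/1=1/16: DF=(166719/160000 − 1/16·(0))/(1+1/16) = 9807/10000 ≈ 0.980700
step 2 [2y] swap r/1=440/19367: DF=(1 − 440/19367·(0.980700))/(1+440/19367) = 239/250 ≈ 0.956000
step 3 [3y] swap r/1=90/3173: DF=(1 − 90/3173·(0.980700+0.956000))/(1+90/3173) = 919/1000 ≈ 0.919000
step 4 [4y] bond c/1=13/200: DF=(559227/500000 − 13/200·(0.980700+0.956000+0.919000))/(1+13/200) = 8759/10000 ≈ 0.875900
step 5 [5y] zero: DF = P = 2073/2500 ≈ 0.829200
step 6 [6y] swap r/1=2161/53447: DF=(1 − 2161/53447·(0.980700+0.956000+0.919000+0.875900+0.829200))/(1+2161/53447) = 7839/10000 ≈ 0.783900

1 1 9807/10000
2 2 239/250
3 3 919/1000
4 4 8759/10000
5 5 2073/2500
6 6 7839/10000
DF(1y) = 9807/10000 ≈ 0.980700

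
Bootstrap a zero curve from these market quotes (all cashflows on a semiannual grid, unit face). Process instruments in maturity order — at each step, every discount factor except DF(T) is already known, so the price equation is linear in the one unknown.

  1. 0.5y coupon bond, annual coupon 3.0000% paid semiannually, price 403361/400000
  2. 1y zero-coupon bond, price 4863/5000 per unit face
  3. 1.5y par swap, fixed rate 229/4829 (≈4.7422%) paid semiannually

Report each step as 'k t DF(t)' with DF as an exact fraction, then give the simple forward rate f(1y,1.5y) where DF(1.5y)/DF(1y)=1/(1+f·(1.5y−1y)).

1 1/2 1987/2000
2 1 4863/5000
3 3/2 9313/10000
f(1y,1.5y) = ((4863/5000)/(9313/10000) − 1)/(1/2) = 826/9313 ≈ 8.8693%

step 1 [0.5y] bond c/2=3/200: DF=(403361/400000 − 3/200·(0))/(1+3/200) = 1987/2000 ≈ 0.993500
step 2 [1y] zero: DF = P = 4863/5000 ≈ 0.972600
step 3 [1.5y] swap r/2=229/9658: DF=(1 − 229/9658·(0.993500+0.972600))/(1+229/9658) = 9313/10000 ≈ 0.931300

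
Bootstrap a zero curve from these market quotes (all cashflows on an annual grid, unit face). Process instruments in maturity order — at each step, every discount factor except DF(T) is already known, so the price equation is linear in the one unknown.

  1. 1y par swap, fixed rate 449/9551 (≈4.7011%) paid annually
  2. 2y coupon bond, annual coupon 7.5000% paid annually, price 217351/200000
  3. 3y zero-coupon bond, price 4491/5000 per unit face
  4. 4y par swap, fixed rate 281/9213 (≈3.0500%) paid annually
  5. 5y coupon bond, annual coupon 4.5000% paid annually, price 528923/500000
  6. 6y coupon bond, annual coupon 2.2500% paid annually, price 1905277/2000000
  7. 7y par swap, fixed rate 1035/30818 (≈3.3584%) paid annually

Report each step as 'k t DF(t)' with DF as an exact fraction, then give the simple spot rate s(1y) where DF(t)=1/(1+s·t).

step 1 [1y] swap r/1=449/9551: DF=(1 − 449/9551·(0))/(1+449/9551) = 9551/10000 ≈ 0.955100
step 2 [2y] bond c/1=3/40: DF=(217351/200000 − 3/40·(0.955100))/(1+3/40) = 9443/10000 ≈ 0.944300
step 3 [3y] zero: DF = P = 4491/5000 ≈ 0.898200
step 4 [4y] swap r/1=281/9213: DF=(1 − 281/9213·(0.955100+0.944300+0.898200))/(1+281/9213) = 2219/2500 ≈ 0.887600
step 5 [5y] bond c/1=9/200: DF=(528923/500000 − 9/200·(0.955100+0.944300+0.898200+0.887600))/(1+9/200) = 1067/1250 ≈ 0.853600
step 6 [6y] bond c/1=9/400: DF=(1905277/2000000 − 9/400·(0.955100+0.944300+0.898200+0.887600+0.853600))/(1+9/400) = 4159/5000 ≈ 0.831800
step 7 [7y] swap r/1=1035/30818: DF=(1 − 1035/30818·(0.955100+0.944300+0.898200+0.887600+0.853600+0.831800))/(1+1035/30818) = 793/1000 ≈ 0.793000

1 1 9551/10000
2 2 9443/10000
3 3 4491/5000
4 4 2219/2500
5 5 1067/1250
6 6 4159/5000
7 7 793/1000
s(1y) = (1/(9551/10000) − 1)/(1) = 449/9551 ≈ 4.7011%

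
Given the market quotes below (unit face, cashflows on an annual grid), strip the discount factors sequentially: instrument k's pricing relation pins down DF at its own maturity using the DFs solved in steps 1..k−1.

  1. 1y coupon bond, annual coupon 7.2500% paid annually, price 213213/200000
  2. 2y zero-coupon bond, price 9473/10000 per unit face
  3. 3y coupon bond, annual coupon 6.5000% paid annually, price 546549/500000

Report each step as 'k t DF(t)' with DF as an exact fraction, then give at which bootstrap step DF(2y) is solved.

step 1 [1y] bond c/1=29/400: DF=(213213/200000 − 29/400·(0))/(1+29/400) = 497/500 ≈ 0.994000
step 2 [2y] zero: DF = P = 9473/10000 ≈ 0.947300
step 3 [3y] bond c/1=13/200: DF=(546549/500000 − 13/200·(0.994000+0.947300))/(1+13/200) = 9079/10000 ≈ 0.907900

1 1 497/500
2 2 9473/10000
3 3 9079/10000
DF(2y) is solved at step 2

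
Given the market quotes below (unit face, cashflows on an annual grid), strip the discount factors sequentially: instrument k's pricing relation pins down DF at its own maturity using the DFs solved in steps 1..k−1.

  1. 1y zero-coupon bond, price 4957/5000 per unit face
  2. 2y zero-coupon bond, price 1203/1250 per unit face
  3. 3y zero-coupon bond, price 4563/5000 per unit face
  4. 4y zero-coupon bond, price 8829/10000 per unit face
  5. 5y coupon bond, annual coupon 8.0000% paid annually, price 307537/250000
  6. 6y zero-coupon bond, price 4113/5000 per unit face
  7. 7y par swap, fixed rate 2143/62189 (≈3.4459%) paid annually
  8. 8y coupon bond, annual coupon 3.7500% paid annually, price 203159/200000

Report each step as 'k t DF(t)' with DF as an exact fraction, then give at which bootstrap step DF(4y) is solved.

step 1 [1y] zero: DF = P = 4957/5000 ≈ 0.991400
step 2 [2y] zero: DF = P = 1203/1250 ≈ 0.962400
step 3 [3y] zero: DF = P = 4563/5000 ≈ 0.912600
step 4 [4y] zero: DF = P = 8829/10000 ≈ 0.882900
step 5 [5y] bond c/1=2/25: DF=(307537/250000 − 2/25·(0.991400+0.962400+0.912600+0.882900))/(1+2/25) = 8613/10000 ≈ 0.861300
step 6 [6y] zero: DF = P = 4113/5000 ≈ 0.822600
step 7 [7y] swap r/1=2143/62189: DF=(1 − 2143/62189·(0.991400+0.962400+0.912600+0.882900+0.861300+0.822600))/(1+2143/62189) = 7857/10000 ≈ 0.785700
step 8 [8y] bond c/1=3/80: DF=(203159/200000 − 3/80·(0.991400+0.962400+0.912600+0.882900+0.861300+0.822600+0.785700))/(1+3/80) = 7543/10000 ≈ 0.754300

1 1 4957/5000
2 2 1203/1250
3 3 4563/5000
4 4 8829/10000
5 5 8613/10000
6 6 4113/5000
7 7 7857/10000
8 8 7543/10000
DF(4y) is solved at step 4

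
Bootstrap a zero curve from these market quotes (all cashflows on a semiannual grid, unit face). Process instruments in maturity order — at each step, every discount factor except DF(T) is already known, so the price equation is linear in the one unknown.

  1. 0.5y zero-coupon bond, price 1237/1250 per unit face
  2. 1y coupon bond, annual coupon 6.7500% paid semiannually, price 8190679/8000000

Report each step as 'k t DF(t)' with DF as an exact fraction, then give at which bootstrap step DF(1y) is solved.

1 1/2 1237/1250
2 1 9581/10000
DF(1y) is solved at step 2

step 1 [0.5y] zero: DF = P = 1237/1250 ≈ 0.989600
step 2 [1y] bond c/2=27/800: DF=(8190679/8000000 − 27/800·(0.989600))/(1+27/800) = 9581/10000 ≈ 0.958100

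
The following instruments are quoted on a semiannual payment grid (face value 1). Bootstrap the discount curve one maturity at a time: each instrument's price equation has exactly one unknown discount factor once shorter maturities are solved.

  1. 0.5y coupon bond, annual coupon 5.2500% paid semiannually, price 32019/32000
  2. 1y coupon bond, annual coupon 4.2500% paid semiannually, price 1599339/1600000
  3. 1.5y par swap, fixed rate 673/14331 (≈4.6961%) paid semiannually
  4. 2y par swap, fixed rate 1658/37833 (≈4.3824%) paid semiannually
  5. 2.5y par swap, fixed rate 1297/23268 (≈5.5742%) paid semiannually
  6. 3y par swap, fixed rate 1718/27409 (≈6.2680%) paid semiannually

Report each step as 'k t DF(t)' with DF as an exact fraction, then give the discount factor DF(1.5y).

step 1 [0.5y] bond c/2=21/800: DF=(32019/32000 − 21/800·(0))/(1+21/800) = 39/40 ≈ 0.975000
step 2 [1y] bond c/2=17/800: DF=(1599339/1600000 − 17/800·(0.975000))/(1+17/800) = 1917/2000 ≈ 0.958500
step 3 [1.5y] swap r/2=673/28662: DF=(1 − 673/28662·(0.975000+0.958500))/(1+673/28662) = 9327/10000 ≈ 0.932700
step 4 [2y] swap r/2=829/37833: DF=(1 − 829/37833·(0.975000+0.958500+0.932700))/(1+829/37833) = 9171/10000 ≈ 0.917100
step 5 [2.5y] swap r/2=1297/46536: DF=(1 − 1297/46536·(0.975000+0.958500+0.932700+0.917100))/(1+1297/46536) = 8703/10000 ≈ 0.870300
step 6 [3y] swap r/2=859/27409: DF=(1 − 859/27409·(0.975000+0.958500+0.932700+0.917100+0.870300))/(1+859/27409) = 4141/5000 ≈ 0.828200

1 1/2 39/40
2 1 1917/2000
3 3/2 9327/10000
4 2 9171/10000
5 5/2 8703/10000
6 3 4141/5000
DF(1.5y) = 9327/10000 ≈ 0.932700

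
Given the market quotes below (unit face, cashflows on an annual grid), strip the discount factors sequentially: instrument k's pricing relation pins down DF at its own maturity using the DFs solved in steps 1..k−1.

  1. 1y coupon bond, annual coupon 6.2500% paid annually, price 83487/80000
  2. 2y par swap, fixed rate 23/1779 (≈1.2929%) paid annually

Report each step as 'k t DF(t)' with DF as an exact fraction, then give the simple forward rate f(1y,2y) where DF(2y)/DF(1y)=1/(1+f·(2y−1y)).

step 1 [1y] bond c/1=1/16: DF=(83487/80000 − 1/16·(0))/(1+1/16) = 4911/5000 ≈ 0.982200
step 2 [2y] swap r/1=23/1779: DF=(1 − 23/1779·(0.982200))/(1+23/1779) = 9747/10000 ≈ 0.974700

1 1 4911/5000
2 2 9747/10000
f(1y,2y) = ((4911/5000)/(9747/10000) − 1)/(1) = 25/3249 ≈ 0.7695%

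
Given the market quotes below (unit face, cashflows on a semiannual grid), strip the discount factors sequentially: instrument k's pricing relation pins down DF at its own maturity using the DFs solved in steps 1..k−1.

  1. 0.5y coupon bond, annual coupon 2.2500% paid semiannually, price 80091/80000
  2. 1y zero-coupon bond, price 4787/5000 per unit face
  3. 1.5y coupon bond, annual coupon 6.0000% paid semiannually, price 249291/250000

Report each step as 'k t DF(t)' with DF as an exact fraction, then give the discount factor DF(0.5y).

step 1 [0.5y] bond c/2=9/800: DF=(80091/80000 − 9/800·(0))/(1+9/800) = 99/100 ≈ 0.990000
step 2 [1y] zero: DF = P = 4787/5000 ≈ 0.957400
step 3 [1.5y] bond c/2=3/100: DF=(249291/250000 − 3/100·(0.990000+0.957400))/(1+3/100) = 4557/5000 ≈ 0.911400

1 1/2 99/100
2 1 4787/5000
3 3/2 4557/5000
DF(0.5y) = 99/100 ≈ 0.990000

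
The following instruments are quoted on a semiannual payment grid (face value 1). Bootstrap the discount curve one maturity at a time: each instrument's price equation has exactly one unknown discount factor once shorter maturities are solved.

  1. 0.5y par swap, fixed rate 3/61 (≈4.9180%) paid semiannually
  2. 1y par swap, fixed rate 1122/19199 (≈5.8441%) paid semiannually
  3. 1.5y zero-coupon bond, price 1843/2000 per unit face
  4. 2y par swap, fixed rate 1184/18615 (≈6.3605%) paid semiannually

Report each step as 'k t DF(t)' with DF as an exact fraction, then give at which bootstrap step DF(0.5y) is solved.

1 1/2 122/125
2 1 9439/10000
3 3/2 1843/2000
4 2 551/625
DF(0.5y) is solved at step 1

step 1 [0.5y] swap r/2=3/122: DF=(1 − 3/122·(0))/(1+3/122) = 122/125 ≈ 0.976000
step 2 [1y] swap r/2=561/19199: DF=(1 − 561/19199·(0.976000))/(1+561/19199) = 9439/10000 ≈ 0.943900
step 3 [1.5y] zero: DF = P = 1843/2000 ≈ 0.921500
step 4 [2y] swap r/2=592/18615: DF=(1 − 592/18615·(0.976000+0.943900+0.921500))/(1+592/18615) = 551/625 ≈ 0.881600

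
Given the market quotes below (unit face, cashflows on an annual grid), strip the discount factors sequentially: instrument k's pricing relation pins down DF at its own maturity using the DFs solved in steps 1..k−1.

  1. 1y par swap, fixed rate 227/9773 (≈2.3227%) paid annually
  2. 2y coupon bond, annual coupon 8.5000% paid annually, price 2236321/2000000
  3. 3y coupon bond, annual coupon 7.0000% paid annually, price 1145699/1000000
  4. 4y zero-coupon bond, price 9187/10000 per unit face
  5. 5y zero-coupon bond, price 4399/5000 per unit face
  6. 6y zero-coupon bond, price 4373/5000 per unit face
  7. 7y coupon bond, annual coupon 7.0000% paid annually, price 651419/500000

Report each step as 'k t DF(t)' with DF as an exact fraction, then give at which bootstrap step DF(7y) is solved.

1 1 9773/10000
2 2 477/500
3 3 2361/2500
4 4 9187/10000
5 5 4399/5000
6 6 4373/5000
7 7 4273/5000
DF(7y) is solved at step 7

step 1 [1y] swap r/1=227/9773: DF=(1 − 227/9773·(0))/(1+227/9773) = 9773/10000 ≈ 0.977300
step 2 [2y] bond c/1=17/200: DF=(2236321/2000000 − 17/200·(0.977300))/(1+17/200) = 477/500 ≈ 0.954000
step 3 [3y] bond c/1=7/100: DF=(1145699/1000000 − 7/100·(0.977300+0.954000))/(1+7/100) = 2361/2500 ≈ 0.944400
step 4 [4y] zero: DF = P = 9187/10000 ≈ 0.918700
step 5 [5y] zero: DF = P = 4399/5000 ≈ 0.879800
step 6 [6y] zero: DF = P = 4373/5000 ≈ 0.874600
step 7 [7y] bond c/1=7/100: DF=(651419/500000 − 7/100·(0.977300+0.954000+0.944400+0.918700+0.879800+0.874600))/(1+7/100) = 4273/5000 ≈ 0.854600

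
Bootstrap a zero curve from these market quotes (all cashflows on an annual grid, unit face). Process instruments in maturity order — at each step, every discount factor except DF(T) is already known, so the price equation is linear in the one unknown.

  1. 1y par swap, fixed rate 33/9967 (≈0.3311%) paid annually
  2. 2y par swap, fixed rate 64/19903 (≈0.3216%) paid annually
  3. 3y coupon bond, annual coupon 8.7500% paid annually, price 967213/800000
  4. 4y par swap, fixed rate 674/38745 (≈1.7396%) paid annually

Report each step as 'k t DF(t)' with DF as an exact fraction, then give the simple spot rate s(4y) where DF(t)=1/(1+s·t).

step 1 [1y] swap r/1=33/9967: DF=(1 − 33/9967·(0))/(1+33/9967) = 9967/10000 ≈ 0.996700
step 2 [2y] swap r/1=64/19903: DF=(1 − 64/19903·(0.996700))/(1+64/19903) = 621/625 ≈ 0.993600
step 3 [3y] bond c/1=7/80: DF=(967213/800000 − 7/80·(0.996700+0.993600))/(1+7/80) = 2379/2500 ≈ 0.951600
step 4 [4y] swap r/1=674/38745: DF=(1 − 674/38745·(0.996700+0.993600+0.951600))/(1+674/38745) = 4663/5000 ≈ 0.932600

1 1 9967/10000
2 2 621/625
3 3 2379/2500
4 4 4663/5000
s(4y) = (1/(4663/5000) − 1)/(4) = 337/18652 ≈ 1.8068%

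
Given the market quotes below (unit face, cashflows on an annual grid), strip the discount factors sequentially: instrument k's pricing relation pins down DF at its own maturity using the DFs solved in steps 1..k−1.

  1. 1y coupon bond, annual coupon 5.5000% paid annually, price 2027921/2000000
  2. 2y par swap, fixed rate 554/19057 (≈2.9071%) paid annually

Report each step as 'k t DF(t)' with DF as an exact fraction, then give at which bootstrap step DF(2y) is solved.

step 1 [1y] bond c/1=11/200: DF=(2027921/2000000 − 11/200·(0))/(1+11/200) = 9611/10000 ≈ 0.961100
step 2 [2y] swap r/1=554/19057: DF=(1 − 554/19057·(0.961100))/(1+554/19057) = 4723/5000 ≈ 0.944600

1 1 9611/10000
2 2 4723/5000
DF(2y) is solved at step 2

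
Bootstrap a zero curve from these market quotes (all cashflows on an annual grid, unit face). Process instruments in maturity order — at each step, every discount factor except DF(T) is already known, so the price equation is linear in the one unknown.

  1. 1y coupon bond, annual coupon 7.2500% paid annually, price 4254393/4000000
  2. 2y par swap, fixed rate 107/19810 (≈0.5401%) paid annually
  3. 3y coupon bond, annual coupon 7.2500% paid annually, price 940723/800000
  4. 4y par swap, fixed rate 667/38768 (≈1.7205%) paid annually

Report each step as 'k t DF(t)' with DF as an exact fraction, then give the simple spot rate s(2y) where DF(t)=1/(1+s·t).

1 1 9917/10000
2 2 9893/10000
3 3 77/80
4 4 9333/10000
s(2y) = (1/(9893/10000) − 1)/(2) = 107/19786 ≈ 0.5408%

step 1 [1y] bond c/1=29/400: DF=(4254393/4000000 − 29/400·(0))/(1+29/400) = 9917/10000 ≈ 0.991700
step 2 [2y] swap r/1=107/19810: DF=(1 − 107/19810·(0.991700))/(1+107/19810) = 9893/10000 ≈ 0.989300
step 3 [3y] bond c/1=29/400: DF=(940723/800000 − 29/400·(0.991700+0.989300))/(1+29/400) = 77/80 ≈ 0.962500
step 4 [4y] swap r/1=667/38768: DF=(1 − 667/38768·(0.991700+0.989300+0.962500))/(1+667/38768) = 9333/10000 ≈ 0.933300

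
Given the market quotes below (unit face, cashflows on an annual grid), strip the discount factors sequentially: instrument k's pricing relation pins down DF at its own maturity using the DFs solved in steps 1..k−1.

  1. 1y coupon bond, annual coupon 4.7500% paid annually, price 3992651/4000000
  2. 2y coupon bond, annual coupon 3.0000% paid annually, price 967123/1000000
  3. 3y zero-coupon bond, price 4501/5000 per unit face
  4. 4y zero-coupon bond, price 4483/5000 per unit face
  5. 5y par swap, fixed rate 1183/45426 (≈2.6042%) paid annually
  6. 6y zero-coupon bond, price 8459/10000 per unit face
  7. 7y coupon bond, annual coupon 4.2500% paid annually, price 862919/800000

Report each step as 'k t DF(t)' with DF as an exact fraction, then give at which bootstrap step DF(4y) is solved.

1 1 9529/10000
2 2 1139/1250
3 3 4501/5000
4 4 4483/5000
5 5 8817/10000
6 6 8459/10000
7 7 163/200
DF(4y) is solved at step 4

step 1 [1y] bond c/1=19/400: DF=(3992651/4000000 − 19/400·(0))/(1+19/400) = 9529/10000 ≈ 0.952900
step 2 [2y] bond c/1=3/100: DF=(967123/1000000 − 3/100·(0.952900))/(1+3/100) = 1139/1250 ≈ 0.911200
step 3 [3y] zero: DF = P = 4501/5000 ≈ 0.900200
step 4 [4y] zero: DF = P = 4483/5000 ≈ 0.896600
step 5 [5y] swap r/1=1183/45426: DF=(1 − 1183/45426·(0.952900+0.911200+0.900200+0.896600))/(1+1183/45426) = 8817/10000 ≈ 0.881700
step 6 [6y] zero: DF = P = 8459/10000 ≈ 0.845900
step 7 [7y] bond c/1=17/400: DF=(862919/800000 − 17/400·(0.952900+0.911200+0.900200+0.896600+0.881700+0.845900))/(1+17/400) = 163/200 ≈ 0.815000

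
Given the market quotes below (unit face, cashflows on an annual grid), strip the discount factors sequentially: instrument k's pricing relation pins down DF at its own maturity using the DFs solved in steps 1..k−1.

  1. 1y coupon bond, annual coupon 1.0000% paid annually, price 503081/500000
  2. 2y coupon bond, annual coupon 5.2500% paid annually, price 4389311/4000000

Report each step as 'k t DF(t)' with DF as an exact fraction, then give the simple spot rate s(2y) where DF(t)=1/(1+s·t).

1 1 4981/5000
2 2 9929/10000
s(2y) = (1/(9929/10000) − 1)/(2) = 71/19858 ≈ 0.3575%

step 1 [1y] bond c/1=1/100: DF=(503081/500000 − 1/100·(0))/(1+1/100) = 4981/5000 ≈ 0.996200
step 2 [2y] bond c/1=21/400: DF=(4389311/4000000 − 21/400·(0.996200))/(1+21/400) = 9929/10000 ≈ 0.992900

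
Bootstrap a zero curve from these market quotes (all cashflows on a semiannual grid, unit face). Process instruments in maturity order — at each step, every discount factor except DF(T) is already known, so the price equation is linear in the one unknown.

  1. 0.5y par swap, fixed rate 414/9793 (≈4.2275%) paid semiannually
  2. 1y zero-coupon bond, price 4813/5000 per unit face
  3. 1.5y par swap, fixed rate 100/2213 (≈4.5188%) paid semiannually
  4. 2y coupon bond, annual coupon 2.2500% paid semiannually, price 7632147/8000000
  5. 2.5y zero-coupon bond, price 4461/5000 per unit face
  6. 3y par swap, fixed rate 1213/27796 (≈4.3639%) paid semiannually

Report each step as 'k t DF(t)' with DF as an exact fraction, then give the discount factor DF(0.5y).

step 1 [0.5y] swap r/2=207/9793: DF=(1 − 207/9793·(0))/(1+207/9793) = 9793/10000 ≈ 0.979300
step 2 [1y] zero: DF = P = 4813/5000 ≈ 0.962600
step 3 [1.5y] swap r/2=50/2213: DF=(1 − 50/2213·(0.979300+0.962600))/(1+50/2213) = 187/200 ≈ 0.935000
step 4 [2y] bond c/2=9/800: DF=(7632147/8000000 − 9/800·(0.979300+0.962600+0.935000))/(1+9/800) = 4557/5000 ≈ 0.911400
step 5 [2.5y] zero: DF = P = 4461/5000 ≈ 0.892200
step 6 [3y] swap r/2=1213/55592: DF=(1 − 1213/55592·(0.979300+0.962600+0.935000+0.911400+0.892200))/(1+1213/55592) = 8787/10000 ≈ 0.878700

1 1/2 9793/10000
2 1 4813/5000
3 3/2 187/200
4 2 4557/5000
5 5/2 4461/5000
6 3 8787/10000
DF(0.5y) = 9793/10000 ≈ 0.979300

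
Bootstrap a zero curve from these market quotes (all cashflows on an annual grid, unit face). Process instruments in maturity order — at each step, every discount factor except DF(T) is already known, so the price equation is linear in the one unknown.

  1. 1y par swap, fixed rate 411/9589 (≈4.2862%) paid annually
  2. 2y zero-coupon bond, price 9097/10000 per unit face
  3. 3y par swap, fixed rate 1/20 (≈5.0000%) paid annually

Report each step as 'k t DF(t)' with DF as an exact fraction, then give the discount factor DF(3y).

1 1 9589/10000
2 2 9097/10000
3 3 4317/5000
DF(3y) = 4317/5000 ≈ 0.863400

step 1 [1y] swap r/1=411/9589: DF=(1 − 411/9589·(0))/(1+411/9589) = 9589/10000 ≈ 0.958900
step 2 [2y] zero: DF = P = 9097/10000 ≈ 0.909700
step 3 [3y] swap r/1=1/20: DF=(1 − 1/20·(0.958900+0.909700))/(1+1/20) = 4317/5000 ≈ 0.863400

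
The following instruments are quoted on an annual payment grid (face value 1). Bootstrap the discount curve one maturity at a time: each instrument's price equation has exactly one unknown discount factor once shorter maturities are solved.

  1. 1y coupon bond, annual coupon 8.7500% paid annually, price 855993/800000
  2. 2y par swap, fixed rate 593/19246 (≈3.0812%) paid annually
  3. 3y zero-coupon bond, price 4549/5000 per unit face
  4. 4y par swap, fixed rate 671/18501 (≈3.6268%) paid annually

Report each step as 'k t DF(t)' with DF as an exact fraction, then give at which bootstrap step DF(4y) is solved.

step 1 [1y] bond c/1=7/80: DF=(855993/800000 − 7/80·(0))/(1+7/80) = 9839/10000 ≈ 0.983900
step 2 [2y] swap r/1=593/19246: DF=(1 − 593/19246·(0.983900))/(1+593/19246) = 9407/10000 ≈ 0.940700
step 3 [3y] zero: DF = P = 4549/5000 ≈ 0.909800
step 4 [4y] swap r/1=671/18501: DF=(1 − 671/18501·(0.983900+0.940700+0.909800))/(1+671/18501) = 4329/5000 ≈ 0.865800

1 1 9839/10000
2 2 9407/10000
3 3 4549/5000
4 4 4329/5000
DF(4y) is solved at step 4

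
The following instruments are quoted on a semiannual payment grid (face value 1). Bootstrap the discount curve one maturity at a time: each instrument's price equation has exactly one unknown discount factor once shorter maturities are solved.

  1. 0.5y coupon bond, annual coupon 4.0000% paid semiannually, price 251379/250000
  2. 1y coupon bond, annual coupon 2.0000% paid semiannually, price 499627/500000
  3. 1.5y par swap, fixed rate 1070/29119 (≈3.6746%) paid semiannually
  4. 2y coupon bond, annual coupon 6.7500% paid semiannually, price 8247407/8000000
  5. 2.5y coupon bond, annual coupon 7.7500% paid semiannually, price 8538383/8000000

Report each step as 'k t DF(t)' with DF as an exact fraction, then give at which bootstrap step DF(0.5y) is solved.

step 1 [0.5y] bond c/2=1/50: DF=(251379/250000 − 1/50·(0))/(1+1/50) = 4929/5000 ≈ 0.985800
step 2 [1y] bond c/2=1/100: DF=(499627/500000 − 1/100·(0.985800))/(1+1/100) = 2449/2500 ≈ 0.979600
step 3 [1.5y] swap r/2=535/29119: DF=(1 − 535/29119·(0.985800+0.979600))/(1+535/29119) = 1893/2000 ≈ 0.946500
step 4 [2y] bond c/2=27/800: DF=(8247407/8000000 − 27/800·(0.985800+0.979600+0.946500))/(1+27/800) = 4511/5000 ≈ 0.902200
step 5 [2.5y] bond c/2=31/800: DF=(8538383/8000000 − 31/800·(0.985800+0.979600+0.946500+0.902200))/(1+31/800) = 2213/2500 ≈ 0.885200

1 1/2 4929/5000
2 1 2449/2500
3 3/2 1893/2000
4 2 4511/5000
5 5/2 2213/2500
DF(0.5y) is solved at step 1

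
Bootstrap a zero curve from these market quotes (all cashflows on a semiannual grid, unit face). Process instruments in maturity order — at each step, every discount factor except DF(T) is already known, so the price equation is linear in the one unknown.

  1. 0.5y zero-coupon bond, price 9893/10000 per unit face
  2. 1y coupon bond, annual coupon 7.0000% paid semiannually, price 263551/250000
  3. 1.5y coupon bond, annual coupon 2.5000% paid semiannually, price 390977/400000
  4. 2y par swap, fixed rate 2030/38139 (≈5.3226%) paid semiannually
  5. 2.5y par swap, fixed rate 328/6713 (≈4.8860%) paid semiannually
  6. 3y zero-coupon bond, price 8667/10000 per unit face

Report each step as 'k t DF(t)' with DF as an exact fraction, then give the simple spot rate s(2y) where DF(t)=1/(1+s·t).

step 1 [0.5y] zero: DF = P = 9893/10000 ≈ 0.989300
step 2 [1y] bond c/2=7/200: DF=(263551/250000 − 7/200·(0.989300))/(1+7/200) = 9851/10000 ≈ 0.985100
step 3 [1.5y] bond c/2=1/80: DF=(390977/400000 − 1/80·(0.989300+0.985100))/(1+1/80) = 941/1000 ≈ 0.941000
step 4 [2y] swap r/2=1015/38139: DF=(1 − 1015/38139·(0.989300+0.985100+0.941000))/(1+1015/38139) = 1797/2000 ≈ 0.898500
step 5 [2.5y] swap r/2=164/6713: DF=(1 − 164/6713·(0.989300+0.985100+0.941000+0.898500))/(1+164/6713) = 2213/2500 ≈ 0.885200
step 6 [3y] zero: DF = P = 8667/10000 ≈ 0.866700

1 1/2 9893/10000
2 1 9851/10000
3 3/2 941/1000
4 2 1797/2000
5 5/2 2213/2500
6 3 8667/10000
s(2y) = (1/(1797/2000) − 1)/(2) = 203/3594 ≈ 5.6483%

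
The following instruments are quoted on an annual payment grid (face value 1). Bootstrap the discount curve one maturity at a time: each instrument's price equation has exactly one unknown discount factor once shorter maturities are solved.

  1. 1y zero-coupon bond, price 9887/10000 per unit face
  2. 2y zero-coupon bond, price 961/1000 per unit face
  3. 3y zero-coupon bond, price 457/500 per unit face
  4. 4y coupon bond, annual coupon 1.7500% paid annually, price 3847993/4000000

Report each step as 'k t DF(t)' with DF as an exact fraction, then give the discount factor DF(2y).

step 1 [1y] zero: DF = P = 9887/10000 ≈ 0.988700
step 2 [2y] zero: DF = P = 961/1000 ≈ 0.961000
step 3 [3y] zero: DF = P = 457/500 ≈ 0.914000
step 4 [4y] bond c/1=7/400: DF=(3847993/4000000 − 7/400·(0.988700+0.961000+0.914000))/(1+7/400) = 4481/5000 ≈ 0.896200

1 1 9887/10000
2 2 961/1000
3 3 457/500
4 4 4481/5000
DF(2y) = 961/1000 ≈ 0.961000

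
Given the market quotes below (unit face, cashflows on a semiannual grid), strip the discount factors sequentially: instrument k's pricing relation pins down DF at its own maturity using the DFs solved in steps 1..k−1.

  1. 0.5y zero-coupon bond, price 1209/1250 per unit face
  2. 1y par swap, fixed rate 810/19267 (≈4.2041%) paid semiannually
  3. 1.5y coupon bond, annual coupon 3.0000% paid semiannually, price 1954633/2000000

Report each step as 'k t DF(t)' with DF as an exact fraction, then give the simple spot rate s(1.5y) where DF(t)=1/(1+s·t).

step 1 [0.5y] zero: DF = P = 1209/1250 ≈ 0.967200
step 2 [1y] swap r/2=405/19267: DF=(1 − 405/19267·(0.967200))/(1+405/19267) = 1919/2000 ≈ 0.959500
step 3 [1.5y] bond c/2=3/200: DF=(1954633/2000000 − 3/200·(0.967200+0.959500))/(1+3/200) = 584/625 ≈ 0.934400

1 1/2 1209/1250
2 1 1919/2000
3 3/2 584/625
s(1.5y) = (1/(584/625) − 1)/(3/2) = 41/876 ≈ 4.6804%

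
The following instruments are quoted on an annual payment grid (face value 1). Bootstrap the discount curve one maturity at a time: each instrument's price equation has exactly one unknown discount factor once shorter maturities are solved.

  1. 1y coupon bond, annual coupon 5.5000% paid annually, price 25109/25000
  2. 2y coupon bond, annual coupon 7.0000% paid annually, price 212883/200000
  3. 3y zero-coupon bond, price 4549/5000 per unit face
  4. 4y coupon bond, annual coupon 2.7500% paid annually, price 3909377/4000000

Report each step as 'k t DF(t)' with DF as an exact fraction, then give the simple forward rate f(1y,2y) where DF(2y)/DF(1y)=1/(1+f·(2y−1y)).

step 1 [1y] bond c/1=11/200: DF=(25109/25000 − 11/200·(0))/(1+11/200) = 119/125 ≈ 0.952000
step 2 [2y] bond c/1=7/100: DF=(212883/200000 − 7/100·(0.952000))/(1+7/100) = 373/400 ≈ 0.932500
step 3 [3y] zero: DF = P = 4549/5000 ≈ 0.909800
step 4 [4y] bond c/1=11/400: DF=(3909377/4000000 − 11/400·(0.952000+0.932500+0.909800))/(1+11/400) = 2191/2500 ≈ 0.876400

1 1 119/125
2 2 373/400
3 3 4549/5000
4 4 2191/2500
f(1y,2y) = ((119/125)/(373/400) − 1)/(1) = 39/1865 ≈ 2.0912%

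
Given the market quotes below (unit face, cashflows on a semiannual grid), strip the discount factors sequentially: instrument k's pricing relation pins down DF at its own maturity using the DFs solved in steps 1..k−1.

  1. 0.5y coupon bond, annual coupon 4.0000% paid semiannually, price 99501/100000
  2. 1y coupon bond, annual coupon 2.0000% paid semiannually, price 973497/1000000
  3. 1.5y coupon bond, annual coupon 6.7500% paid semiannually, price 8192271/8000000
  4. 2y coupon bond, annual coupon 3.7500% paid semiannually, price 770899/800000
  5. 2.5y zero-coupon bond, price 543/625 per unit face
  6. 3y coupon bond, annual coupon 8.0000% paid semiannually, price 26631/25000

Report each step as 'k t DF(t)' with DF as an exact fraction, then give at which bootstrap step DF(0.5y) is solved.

1 1/2 1951/2000
2 1 4771/5000
3 3/2 2319/2500
4 2 8933/10000
5 5/2 543/625
6 3 4233/5000
DF(0.5y) is solved at step 1

step 1 [0.5y] bond c/2=1/50: DF=(99501/100000 − 1/50·(0))/(1+1/50) = 1951/2000 ≈ 0.975500
step 2 [1y] bond c/2=1/100: DF=(973497/1000000 − 1/100·(0.975500))/(1+1/100) = 4771/5000 ≈ 0.954200
step 3 [1.5y] bond c/2=27/800: DF=(8192271/8000000 − 27/800·(0.975500+0.954200))/(1+27/800) = 2319/2500 ≈ 0.927600
step 4 [2y] bond c/2=3/160: DF=(770899/800000 − 3/160·(0.975500+0.954200+0.927600))/(1+3/160) = 8933/10000 ≈ 0.893300
step 5 [2.5y] zero: DF = P = 543/625 ≈ 0.868800
step 6 [3y] bond c/2=1/25: DF=(26631/25000 − 1/25·(0.975500+0.954200+0.927600+0.893300+0.868800))/(1+1/25) = 4233/5000 ≈ 0.846600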